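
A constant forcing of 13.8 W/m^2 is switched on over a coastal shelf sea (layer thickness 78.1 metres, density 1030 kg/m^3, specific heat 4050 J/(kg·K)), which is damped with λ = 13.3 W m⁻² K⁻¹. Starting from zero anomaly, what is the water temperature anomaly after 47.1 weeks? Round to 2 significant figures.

0.71 K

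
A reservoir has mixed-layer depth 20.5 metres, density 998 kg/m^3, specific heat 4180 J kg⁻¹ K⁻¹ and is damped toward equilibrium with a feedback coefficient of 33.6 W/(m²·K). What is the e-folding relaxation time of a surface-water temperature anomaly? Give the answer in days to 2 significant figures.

Areal heat capacity C = ρ c_p D = 998 × 4180 × 20.5 = 8.55×10^7 J/(m²·K).
Relaxation time τ = C / λ = 8.55×10^7 / 33.6 = 2.55×10^6 s.
In days: 2.55×10^6 s / (86400 s/day) = 29.5 days.

29 days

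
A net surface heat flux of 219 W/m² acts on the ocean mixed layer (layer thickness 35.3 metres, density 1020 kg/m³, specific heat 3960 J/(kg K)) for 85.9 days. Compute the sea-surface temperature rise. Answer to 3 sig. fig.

Areal heat capacity C = ρ c_p D = 1020 × 3960 × 35.3 = 1.43×10^8 J/(m^2 K).
Net heat input Q = F Δt = 219 × (85.9 days × 86400 s/day) = 1.63×10^9 J/m².
ΔT = Q / C = 1.63×10^9 / 1.43×10^8 = 11.4 K.

11.4 K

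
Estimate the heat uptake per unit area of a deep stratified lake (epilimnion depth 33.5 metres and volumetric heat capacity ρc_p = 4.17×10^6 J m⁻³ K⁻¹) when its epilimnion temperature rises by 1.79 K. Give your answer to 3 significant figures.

2.50×10^8

Areal heat capacity C = ρc_p × D = 4.17×10^6 × 33.5 = 1.40×10^8 J m⁻² K⁻¹.
ΔQ = C ΔT = 1.40×10^8 × 1.79 = 2.50×10^8 J/m².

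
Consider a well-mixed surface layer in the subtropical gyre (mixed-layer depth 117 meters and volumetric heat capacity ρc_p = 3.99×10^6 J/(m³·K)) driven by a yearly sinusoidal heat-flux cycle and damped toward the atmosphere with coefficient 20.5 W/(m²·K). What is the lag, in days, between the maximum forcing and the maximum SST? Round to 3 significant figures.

78.6 days

Areal heat capacity C = ρc_p × D = 3.99×10^6 × 117 = 4.67×10^8 J/(m²·K).
ω = 2π / 3.15×10^7 s = 1.99×10^-7 s⁻¹.
Phase lag φ = arctan(Cω/λ) = arctan(93.0/20.5) = 1.35 rad.
Time lag = φ / ω = 1.35 / 1.99×10^-7 = 6.80×10^6 s = 78.6 days.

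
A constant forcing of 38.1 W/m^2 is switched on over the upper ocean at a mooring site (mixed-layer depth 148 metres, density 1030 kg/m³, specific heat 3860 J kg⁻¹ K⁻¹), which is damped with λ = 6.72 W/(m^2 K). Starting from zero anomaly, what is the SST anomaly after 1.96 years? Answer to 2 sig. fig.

Areal heat capacity C = ρ c_p D = 1030 × 3860 × 148 = 5.88×10^8 J m⁻² K⁻¹.
τ = C / λ = 5.88×10^8 / 6.72 = 8.76×10^7 s.
Equilibrium anomaly ΔT_eq = F / λ = 38.1 / 6.72 = 5.67 K.
t = 1.96 years = 6.19×10^7 s, so t/τ = 0.706.
ΔT(t) = ΔT_eq (1 − e^(−t/τ)) = 5.67 × (1 − e^−0.706) = 2.87 K.

2.9 K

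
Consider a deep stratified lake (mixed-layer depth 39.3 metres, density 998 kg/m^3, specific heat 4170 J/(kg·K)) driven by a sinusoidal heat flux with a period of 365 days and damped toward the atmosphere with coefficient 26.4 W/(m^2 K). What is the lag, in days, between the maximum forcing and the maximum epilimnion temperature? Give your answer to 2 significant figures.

52 days

Areal heat capacity C = ρ c_p D = 998 × 4170 × 39.3 = 1.64×10^8 J/(m²·K).
ω = 2π / 3.15×10^7 s = 1.99×10^-7 s⁻¹.
Phase lag φ = arctan(Cω/λ) = arctan(32.6/26.4) = 0.890 rad.
Time lag = φ / ω = 0.890 / 1.99×10^-7 = 4.47×10^6 s = 51.7 days.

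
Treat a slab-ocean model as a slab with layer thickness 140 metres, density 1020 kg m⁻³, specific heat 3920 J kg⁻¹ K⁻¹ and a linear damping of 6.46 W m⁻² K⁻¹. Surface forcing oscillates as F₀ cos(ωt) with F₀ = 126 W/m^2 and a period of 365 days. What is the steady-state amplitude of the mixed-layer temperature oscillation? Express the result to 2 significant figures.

1.1 K

Areal heat capacity C = ρ c_p D = 1020 × 3920 × 140 = 5.60×10^8 J m⁻² K⁻¹.
Angular frequency ω = 2π / T = 2π / 3.15×10^7 s = 1.99×10^-7 s⁻¹.
√((Cω)² + λ²) = √((112)² + 6.46²) = 112 W/(m²·K).
Amplitude A = F₀ / √((Cω)²+λ²) = 126 / 112 = 1.13 K.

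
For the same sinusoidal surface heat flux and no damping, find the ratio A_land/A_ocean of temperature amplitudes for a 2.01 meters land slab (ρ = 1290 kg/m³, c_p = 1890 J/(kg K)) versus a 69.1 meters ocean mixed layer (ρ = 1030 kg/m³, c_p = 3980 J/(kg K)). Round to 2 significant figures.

58

C_ocean = 1030 × 3980 × 69.1 = 2.83×10^8 J/(m²·K).
C_land = 1290 × 1890 × 2.01 = 4.90×10^6 J/(m²·K).
Undamped amplitude ∝ 1/C, so A_land/A_ocean = C_ocean/C_land = 57.8.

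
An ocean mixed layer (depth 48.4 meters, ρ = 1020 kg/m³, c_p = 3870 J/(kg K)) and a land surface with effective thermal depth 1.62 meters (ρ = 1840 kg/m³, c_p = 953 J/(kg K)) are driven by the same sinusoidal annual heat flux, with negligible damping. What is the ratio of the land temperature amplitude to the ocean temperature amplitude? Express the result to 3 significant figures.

C_ocean = 1020 × 3870 × 48.4 = 1.91×10^8 J/(m²·K).
C_land = 1840 × 953 × 1.62 = 2.84×10^6 J/(m²·K).
Undamped amplitude ∝ 1/C, so A_land/A_ocean = C_ocean/C_land = 67.3.

67.3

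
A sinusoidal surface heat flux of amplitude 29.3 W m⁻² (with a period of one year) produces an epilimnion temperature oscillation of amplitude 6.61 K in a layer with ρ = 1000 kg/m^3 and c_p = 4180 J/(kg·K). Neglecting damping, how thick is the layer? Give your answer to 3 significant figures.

5.32 m

ω = 2π / 3.15×10^7 s = 1.99×10^-7 s⁻¹.
Required C = F₀ / (A ω) = 29.3 / (6.61 × 1.99×10^-7) = 2.22×10^7 J/(m²·K).
D = C / (ρ c_p) = 2.22×10^7 / (1000 × 4180) = 5.32 m.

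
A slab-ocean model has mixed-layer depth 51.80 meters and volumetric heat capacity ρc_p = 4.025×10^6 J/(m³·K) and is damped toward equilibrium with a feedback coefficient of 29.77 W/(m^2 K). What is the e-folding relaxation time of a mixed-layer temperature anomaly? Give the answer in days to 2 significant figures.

81 days

Areal heat capacity C = ρc_p × D = 4.025×10^6 × 51.80 = 2.08×10^8 J/(m^2 K).
Relaxation time τ = C / λ = 2.08×10^8 / 29.77 = 7.00×10^6 s.
In days: 7.00×10^6 s / (86400 s/day) = 81.1 days.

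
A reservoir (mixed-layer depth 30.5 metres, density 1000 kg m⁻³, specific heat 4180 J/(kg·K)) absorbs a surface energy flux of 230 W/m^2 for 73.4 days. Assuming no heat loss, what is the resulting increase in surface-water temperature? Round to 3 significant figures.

11.4 K

Areal heat capacity C = ρ c_p D = 1000 × 4180 × 30.5 = 1.27×10^8 J/(m²·K).
Net heat input Q = F Δt = 230 × (73.4 days × 86400 s/day) = 1.46×10^9 J/m².
ΔT = Q / C = 1.46×10^9 / 1.27×10^8 = 11.4 K.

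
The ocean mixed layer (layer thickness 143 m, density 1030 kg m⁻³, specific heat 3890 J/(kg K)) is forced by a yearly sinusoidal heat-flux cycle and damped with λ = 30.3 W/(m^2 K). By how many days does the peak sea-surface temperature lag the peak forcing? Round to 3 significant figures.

76.2 days

Areal heat capacity C = ρ c_p D = 1030 × 3890 × 143 = 5.73×10^8 J/(m^2 K).
ω = 2π / 3.15×10^7 s = 1.99×10^-7 s⁻¹.
Phase lag φ = arctan(Cω/λ) = arctan(114/30.3) = 1.31 rad.
Time lag = φ / ω = 1.31 / 1.99×10^-7 = 6.58×10^6 s = 76.2 days.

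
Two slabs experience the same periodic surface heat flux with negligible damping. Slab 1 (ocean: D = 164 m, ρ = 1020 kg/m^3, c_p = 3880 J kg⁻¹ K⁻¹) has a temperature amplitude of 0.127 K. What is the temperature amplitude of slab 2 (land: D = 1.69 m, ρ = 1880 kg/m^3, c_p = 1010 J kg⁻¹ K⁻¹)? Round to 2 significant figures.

C_ocean = 6.49×10^8 J/(m²·K); C_land = 3.21×10^6 J/(m²·K).
A ∝ 1/C ⇒ A_land = A_ocean × C_ocean/C_land = 0.127 × 202 = 25.7 K.

26 K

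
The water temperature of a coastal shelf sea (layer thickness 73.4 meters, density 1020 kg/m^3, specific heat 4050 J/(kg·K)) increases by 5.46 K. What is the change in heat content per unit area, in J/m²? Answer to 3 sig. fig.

1.66×10^9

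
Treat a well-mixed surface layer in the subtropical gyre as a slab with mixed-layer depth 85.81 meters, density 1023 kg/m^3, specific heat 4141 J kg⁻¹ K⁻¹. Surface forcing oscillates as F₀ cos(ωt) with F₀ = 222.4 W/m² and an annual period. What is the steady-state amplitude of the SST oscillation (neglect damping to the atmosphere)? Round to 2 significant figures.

Areal heat capacity C = ρ c_p D = 1023 × 4141 × 85.81 = 3.64×10^8 J/(m^2 K).
Angular frequency ω = 2π / T = 2π / 3.15×10^7 s = 1.99×10^-7 s⁻¹.
Cω = 3.64×10^8 × 1.99×10^-7 = 72.4 W/(m²·K).
Amplitude A = F₀ / (Cω) = 222.4 / 72.4 = 3.07 K.

3.1 K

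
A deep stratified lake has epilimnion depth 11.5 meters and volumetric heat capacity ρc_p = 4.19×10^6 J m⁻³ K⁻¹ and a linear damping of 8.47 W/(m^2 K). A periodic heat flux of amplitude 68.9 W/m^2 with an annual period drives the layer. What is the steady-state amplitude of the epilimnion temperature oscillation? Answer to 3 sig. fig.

Areal heat capacity C = ρc_p × D = 4.19×10^6 × 11.5 = 4.82×10^7 J/(m²·K).
Angular frequency ω = 2π / T = 2π / 3.15×10^7 s = 1.99×10^-7 s⁻¹.
√((Cω)² + λ²) = √((9.60)² + 8.47²) = 12.8 W/(m²·K).
Amplitude A = F₀ / √((Cω)²+λ²) = 68.9 / 12.8 = 5.38 K.

5.38 K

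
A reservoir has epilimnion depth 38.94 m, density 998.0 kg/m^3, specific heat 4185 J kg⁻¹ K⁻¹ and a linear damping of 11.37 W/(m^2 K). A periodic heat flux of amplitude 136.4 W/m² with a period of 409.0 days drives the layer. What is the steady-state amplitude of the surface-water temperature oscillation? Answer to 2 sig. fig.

4.4 K

Areal heat capacity C = ρ c_p D = 998.0 × 4185 × 38.94 = 1.63×10^8 J/(m²·K).
Angular frequency ω = 2π / T = 2π / 3.53×10^7 s = 1.78×10^-7 s⁻¹.
√((Cω)² + λ²) = √((28.9)² + 11.37²) = 31.1 W/(m²·K).
Amplitude A = F₀ / √((Cω)²+λ²) = 136.4 / 31.1 = 4.39 K.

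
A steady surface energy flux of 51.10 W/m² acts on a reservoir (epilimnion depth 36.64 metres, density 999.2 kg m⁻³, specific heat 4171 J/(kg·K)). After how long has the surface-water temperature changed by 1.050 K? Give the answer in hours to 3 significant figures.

Areal heat capacity C = ρ c_p D = 999.2 × 4171 × 36.64 = 1.53×10^8 J m⁻² K⁻¹.
Time required: Δt = C ΔT / F = 1.53×10^8 × 1.050 / 51.10 = 3.14×10^6 s.
In hours: 3.14×10^6 s / (3600 s/hour) = 872 hours.

872 hours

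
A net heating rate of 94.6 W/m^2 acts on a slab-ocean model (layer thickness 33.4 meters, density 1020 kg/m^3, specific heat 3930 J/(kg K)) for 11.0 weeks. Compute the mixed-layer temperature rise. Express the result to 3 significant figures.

4.70 K

Areal heat capacity C = ρ c_p D = 1020 × 3930 × 33.4 = 1.34×10^8 J/(m^2 K).
Net heat input Q = F Δt = 94.6 × (11.0 weeks × 6.048×10^5 s/week) = 6.29×10^8 J/m².
ΔT = Q / C = 6.29×10^8 / 1.34×10^8 = 4.70 K.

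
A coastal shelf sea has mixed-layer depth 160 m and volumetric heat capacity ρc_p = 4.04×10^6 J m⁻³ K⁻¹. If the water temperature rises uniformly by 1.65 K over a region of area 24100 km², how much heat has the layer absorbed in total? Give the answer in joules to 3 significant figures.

Areal heat capacity C = ρc_p × D = 4.04×10^6 × 160 = 6.46×10^8 J/(m²·K).
Heat per unit area: q = C ΔT = 6.46×10^8 × 1.65 = 1.07×10^9 J/m².
Total heat: Q = q × A = 1.07×10^9 × (24100 × 10⁶ m²) = 2.57×10^19 J.

2.57×10^19 J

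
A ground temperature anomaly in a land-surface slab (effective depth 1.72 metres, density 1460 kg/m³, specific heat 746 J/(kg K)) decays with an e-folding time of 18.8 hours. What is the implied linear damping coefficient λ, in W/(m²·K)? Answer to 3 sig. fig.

27.7

Areal heat capacity C = ρ c_p D = 1460 × 746 × 1.72 = 1.87×10^6 J/(m²·K).
τ = 18.8 hours = 67700 s.
λ = C / τ = 1.87×10^6 / 67700 = 27.7 W/(m²·K).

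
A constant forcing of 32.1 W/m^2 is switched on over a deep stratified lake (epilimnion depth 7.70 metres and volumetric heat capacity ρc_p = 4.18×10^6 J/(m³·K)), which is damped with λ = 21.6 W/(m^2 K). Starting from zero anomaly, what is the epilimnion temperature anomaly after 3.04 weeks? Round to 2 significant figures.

Areal heat capacity C = ρc_p × D = 4.18×10^6 × 7.70 = 3.22×10^7 J m⁻² K⁻¹.
τ = C / λ = 3.22×10^7 / 21.6 = 1.49×10^6 s.
Equilibrium anomaly ΔT_eq = F / λ = 32.1 / 21.6 = 1.49 K.
t = 3.04 weeks = 1.84×10^6 s, so t/τ = 1.23.
ΔT(t) = ΔT_eq (1 − e^(−t/τ)) = 1.49 × (1 − e^−1.23) = 1.05 K.

1.1 K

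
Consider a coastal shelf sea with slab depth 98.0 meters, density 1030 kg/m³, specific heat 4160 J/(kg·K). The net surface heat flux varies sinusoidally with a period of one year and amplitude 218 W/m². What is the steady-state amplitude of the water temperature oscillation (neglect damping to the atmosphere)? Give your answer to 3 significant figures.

2.61 K

Areal heat capacity C = ρ c_p D = 1030 × 4160 × 98.0 = 4.20×10^8 J m⁻² K⁻¹.
Angular frequency ω = 2π / T = 2π / 3.15×10^7 s = 1.99×10^-7 s⁻¹.
Cω = 4.20×10^8 × 1.99×10^-7 = 83.7 W/(m²·K).
Amplitude A = F₀ / (Cω) = 218 / 83.7 = 2.61 K.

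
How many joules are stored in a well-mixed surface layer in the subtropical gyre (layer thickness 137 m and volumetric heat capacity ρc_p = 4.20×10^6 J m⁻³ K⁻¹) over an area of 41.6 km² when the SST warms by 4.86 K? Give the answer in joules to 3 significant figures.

Areal heat capacity C = ρc_p × D = 4.20×10^6 × 137 = 5.75×10^8 J/(m^2 K).
Heat per unit area: q = C ΔT = 5.75×10^8 × 4.86 = 2.80×10^9 J/m².
Total heat: Q = q × A = 2.80×10^9 × (41.6 × 10⁶ m²) = 1.16×10^17 J.

1.16×10^17 J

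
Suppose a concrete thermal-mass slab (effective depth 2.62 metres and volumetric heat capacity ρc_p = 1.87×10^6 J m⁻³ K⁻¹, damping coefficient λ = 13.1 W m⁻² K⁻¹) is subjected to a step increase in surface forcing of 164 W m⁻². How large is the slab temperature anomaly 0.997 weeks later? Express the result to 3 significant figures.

10.0 K

Areal heat capacity C = ρc_p × D = 1.87×10^6 × 2.62 = 4.90×10^6 J/(m^2 K).
τ = C / λ = 4.90×10^6 / 13.1 = 3.74×10^5 s.
Equilibrium anomaly ΔT_eq = F / λ = 164 / 13.1 = 12.5 K.
t = 0.997 weeks = 6.03×10^5 s, so t/τ = 1.61.
ΔT(t) = ΔT_eq (1 − e^(−t/τ)) = 12.5 × (1 − e^−1.61) = 10.0 K.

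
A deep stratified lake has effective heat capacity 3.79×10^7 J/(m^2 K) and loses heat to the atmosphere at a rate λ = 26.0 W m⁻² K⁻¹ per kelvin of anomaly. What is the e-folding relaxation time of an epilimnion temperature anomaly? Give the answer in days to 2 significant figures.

Areal heat capacity C = 3.79×10^7 J/(m^2 K) (given).
Relaxation time τ = C / λ = 3.79×10^7 / 26.0 = 1.46×10^6 s.
In days: 1.46×10^6 s / (86400 s/day) = 16.9 days.

17 days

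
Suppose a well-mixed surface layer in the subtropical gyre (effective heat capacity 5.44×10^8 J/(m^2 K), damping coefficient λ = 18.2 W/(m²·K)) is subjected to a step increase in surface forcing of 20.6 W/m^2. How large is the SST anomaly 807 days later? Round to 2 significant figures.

Areal heat capacity C = 5.44×10^8 J/(m^2 K) (given).
τ = C / λ = 5.44×10^8 / 18.2 = 2.99×10^7 s.
Equilibrium anomaly ΔT_eq = F / λ = 20.6 / 18.2 = 1.13 K.
t = 807 days = 6.97×10^7 s, so t/τ = 2.33.
ΔT(t) = ΔT_eq (1 − e^(−t/τ)) = 1.13 × (1 − e^−2.33) = 1.02 K.

1.0 K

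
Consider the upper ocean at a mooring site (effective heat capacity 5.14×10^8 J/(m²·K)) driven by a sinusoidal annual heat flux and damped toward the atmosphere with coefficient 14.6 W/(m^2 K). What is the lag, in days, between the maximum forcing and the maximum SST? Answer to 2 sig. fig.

Areal heat capacity C = 5.14×10^8 J/(m²·K) (given).
ω = 2π / 3.15×10^7 s = 1.99×10^-7 s⁻¹.
Phase lag φ = arctan(Cω/λ) = arctan(102/14.6) = 1.43 rad.
Time lag = φ / ω = 1.43 / 1.99×10^-7 = 7.17×10^6 s = 83.0 days.

83 days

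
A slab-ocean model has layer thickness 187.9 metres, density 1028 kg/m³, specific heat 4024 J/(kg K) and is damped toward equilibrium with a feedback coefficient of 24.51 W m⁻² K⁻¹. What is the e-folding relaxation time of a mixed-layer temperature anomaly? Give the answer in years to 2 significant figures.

1.0 years

Areal heat capacity C = ρ c_p D = 1028 × 4024 × 187.9 = 7.77×10^8 J m⁻² K⁻¹.
Relaxation time τ = C / λ = 7.77×10^8 / 24.51 = 3.17×10^7 s.
In years: 3.17×10^7 s / (3.156×10^7 s/year) = 1.00 years.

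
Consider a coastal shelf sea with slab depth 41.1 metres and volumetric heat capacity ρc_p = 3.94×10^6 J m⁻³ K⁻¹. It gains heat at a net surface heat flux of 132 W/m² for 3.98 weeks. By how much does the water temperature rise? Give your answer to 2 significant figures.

Areal heat capacity C = ρc_p × D = 3.94×10^6 × 41.1 = 1.62×10^8 J m⁻² K⁻¹.
Net heat input Q = F Δt = 132 × (3.98 weeks × 6.048×10^5 s/week) = 3.18×10^8 J/m².
ΔT = Q / C = 3.18×10^8 / 1.62×10^8 = 1.96 K.

2.0 K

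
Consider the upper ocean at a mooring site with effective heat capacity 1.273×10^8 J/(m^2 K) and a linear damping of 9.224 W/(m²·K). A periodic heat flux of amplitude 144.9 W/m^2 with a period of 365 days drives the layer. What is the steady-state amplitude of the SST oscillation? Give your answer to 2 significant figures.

Areal heat capacity C = 1.273×10^8 J/(m^2 K) (given).
Angular frequency ω = 2π / T = 2π / 3.15×10^7 s = 1.99×10^-7 s⁻¹.
√((Cω)² + λ²) = √((25.4)² + 9.224²) = 27.0 W/(m²·K).
Amplitude A = F₀ / √((Cω)²+λ²) = 144.9 / 27.0 = 5.37 K.

5.4 K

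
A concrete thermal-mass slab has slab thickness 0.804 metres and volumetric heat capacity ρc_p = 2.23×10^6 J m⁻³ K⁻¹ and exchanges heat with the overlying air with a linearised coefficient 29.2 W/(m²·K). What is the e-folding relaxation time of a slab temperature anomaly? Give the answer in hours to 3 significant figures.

17.1 hours

Areal heat capacity C = ρc_p × D = 2.23×10^6 × 0.804 = 1.79×10^6 J m⁻² K⁻¹.
Relaxation time τ = C / λ = 1.79×10^6 / 29.2 = 61400 s.
In hours: 61400 s / (3600 s/hour) = 17.1 hours.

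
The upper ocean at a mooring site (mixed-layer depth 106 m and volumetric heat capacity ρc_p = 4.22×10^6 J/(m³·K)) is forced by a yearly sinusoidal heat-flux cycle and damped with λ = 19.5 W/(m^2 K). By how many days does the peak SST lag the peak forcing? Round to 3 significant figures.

Areal heat capacity C = ρc_p × D = 4.22×10^6 × 106 = 4.47×10^8 J/(m^2 K).
ω = 2π / 3.15×10^7 s = 1.99×10^-7 s⁻¹.
Phase lag φ = arctan(Cω/λ) = arctan(89.1/19.5) = 1.36 rad.
Time lag = φ / ω = 1.36 / 1.99×10^-7 = 6.80×10^6 s = 78.7 days.

78.7 days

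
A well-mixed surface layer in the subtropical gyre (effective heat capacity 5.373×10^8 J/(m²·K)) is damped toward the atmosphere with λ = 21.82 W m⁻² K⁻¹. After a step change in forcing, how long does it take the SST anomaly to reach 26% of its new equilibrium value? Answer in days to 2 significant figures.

Areal heat capacity C = 5.373×10^8 J/(m²·K) (given).
τ = C / λ = 5.37×10^8 / 21.82 = 2.46×10^7 s.
Fraction reached: 1 − e^(−t/τ) = 0.26 ⇒ t = −τ ln(1 − 0.26) = τ × 0.301.
t = 7.41×10^6 s = 85.8 days.

86 days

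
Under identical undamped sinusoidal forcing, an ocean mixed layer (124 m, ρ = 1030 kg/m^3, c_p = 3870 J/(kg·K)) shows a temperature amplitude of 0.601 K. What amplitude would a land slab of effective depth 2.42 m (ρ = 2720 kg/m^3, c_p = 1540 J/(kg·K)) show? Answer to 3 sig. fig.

C_ocean = 4.94×10^8 J/(m²·K); C_land = 1.01×10^7 J/(m²·K).
A ∝ 1/C ⇒ A_land = A_ocean × C_ocean/C_land = 0.601 × 48.8 = 29.3 K.

29.3 K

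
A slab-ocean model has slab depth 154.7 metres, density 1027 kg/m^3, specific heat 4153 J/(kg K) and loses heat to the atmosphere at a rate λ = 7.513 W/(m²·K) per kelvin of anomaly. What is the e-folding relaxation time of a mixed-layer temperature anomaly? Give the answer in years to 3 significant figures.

Areal heat capacity C = ρ c_p D = 1027 × 4153 × 154.7 = 6.60×10^8 J/(m^2 K).
Relaxation time τ = C / λ = 6.60×10^8 / 7.513 = 8.78×10^7 s.
In years: 8.78×10^7 s / (3.156×10^7 s/year) = 2.78 years.

2.78 years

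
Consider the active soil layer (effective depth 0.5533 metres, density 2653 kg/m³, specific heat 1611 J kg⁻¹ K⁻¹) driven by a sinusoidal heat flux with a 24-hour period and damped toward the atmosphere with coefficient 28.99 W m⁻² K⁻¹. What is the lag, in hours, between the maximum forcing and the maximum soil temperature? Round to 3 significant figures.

5.36 hours

Areal heat capacity C = ρ c_p D = 2653 × 1611 × 0.5533 = 2.36×10^6 J/(m^2 K).
ω = 2π / 86400 s = 7.27×10^-5 s⁻¹.
Phase lag φ = arctan(Cω/λ) = arctan(172/28.99) = 1.40 rad.
Time lag = φ / ω = 1.40 / 7.27×10^-5 = 19300 s = 5.36 hours.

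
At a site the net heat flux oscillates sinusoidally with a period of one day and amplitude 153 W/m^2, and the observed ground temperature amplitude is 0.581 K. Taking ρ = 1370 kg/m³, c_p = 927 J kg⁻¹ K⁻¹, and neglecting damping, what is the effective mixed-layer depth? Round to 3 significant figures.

ω = 2π / 86400 s = 7.27×10^-5 s⁻¹.
Required C = F₀ / (A ω) = 153 / (0.581 × 7.27×10^-5) = 3.62×10^6 J/(m²·K).
D = C / (ρ c_p) = 3.62×10^6 / (1370 × 927) = 2.85 m.

2.85 m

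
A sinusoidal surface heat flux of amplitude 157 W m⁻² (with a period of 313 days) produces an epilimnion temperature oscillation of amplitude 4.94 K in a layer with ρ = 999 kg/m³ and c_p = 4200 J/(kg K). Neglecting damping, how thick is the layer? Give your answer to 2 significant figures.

ω = 2π / 2.70×10^7 s = 2.32×10^-7 s⁻¹.
Required C = F₀ / (A ω) = 157 / (4.94 × 2.32×10^-7) = 1.37×10^8 J/(m²·K).
D = C / (ρ c_p) = 1.37×10^8 / (999 × 4200) = 32.6 m.

33 m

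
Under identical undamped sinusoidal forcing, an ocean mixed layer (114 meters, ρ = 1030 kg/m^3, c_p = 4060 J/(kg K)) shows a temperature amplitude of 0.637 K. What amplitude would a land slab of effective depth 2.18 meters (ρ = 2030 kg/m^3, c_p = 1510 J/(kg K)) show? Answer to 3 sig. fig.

C_ocean = 4.77×10^8 J/(m²·K); C_land = 6.68×10^6 J/(m²·K).
A ∝ 1/C ⇒ A_land = A_ocean × C_ocean/C_land = 0.637 × 71.3 = 45.4 K.

45.4 K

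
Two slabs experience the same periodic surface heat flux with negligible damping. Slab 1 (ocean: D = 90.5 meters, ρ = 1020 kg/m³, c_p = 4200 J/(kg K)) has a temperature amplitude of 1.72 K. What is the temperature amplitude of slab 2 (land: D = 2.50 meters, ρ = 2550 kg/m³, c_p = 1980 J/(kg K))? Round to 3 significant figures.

C_ocean = 3.88×10^8 J/(m²·K); C_land = 1.26×10^7 J/(m²·K).
A ∝ 1/C ⇒ A_land = A_ocean × C_ocean/C_land = 1.72 × 30.7 = 52.8 K.

52.8 K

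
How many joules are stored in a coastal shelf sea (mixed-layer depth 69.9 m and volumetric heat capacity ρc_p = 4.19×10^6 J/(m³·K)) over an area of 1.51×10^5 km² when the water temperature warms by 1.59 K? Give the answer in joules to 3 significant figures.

7.03×10^19 J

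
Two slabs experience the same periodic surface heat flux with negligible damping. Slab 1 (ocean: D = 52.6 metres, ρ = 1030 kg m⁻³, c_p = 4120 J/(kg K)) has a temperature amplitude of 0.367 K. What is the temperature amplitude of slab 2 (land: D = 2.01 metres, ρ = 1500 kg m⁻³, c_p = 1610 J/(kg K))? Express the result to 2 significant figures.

C_ocean = 2.23×10^8 J/(m²·K); C_land = 4.85×10^6 J/(m²·K).
A ∝ 1/C ⇒ A_land = A_ocean × C_ocean/C_land = 0.367 × 46.0 = 16.9 K.

17 K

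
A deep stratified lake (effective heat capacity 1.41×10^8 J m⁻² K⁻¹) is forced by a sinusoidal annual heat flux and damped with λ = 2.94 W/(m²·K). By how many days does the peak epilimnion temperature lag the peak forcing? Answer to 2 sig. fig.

85 days

Areal heat capacity C = 1.41×10^8 J m⁻² K⁻¹ (given).
ω = 2π / 3.15×10^7 s = 1.99×10^-7 s⁻¹.
Phase lag φ = arctan(Cω/λ) = arctan(28.1/2.94) = 1.47 rad.
Time lag = φ / ω = 1.47 / 1.99×10^-7 = 7.36×10^6 s = 85.2 days.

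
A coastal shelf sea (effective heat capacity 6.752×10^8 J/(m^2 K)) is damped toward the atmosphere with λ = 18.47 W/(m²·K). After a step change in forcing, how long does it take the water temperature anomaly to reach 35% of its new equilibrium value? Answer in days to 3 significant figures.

Areal heat capacity C = 6.752×10^8 J/(m^2 K) (given).
τ = C / λ = 6.75×10^8 / 18.47 = 3.66×10^7 s.
Fraction reached: 1 − e^(−t/τ) = 0.35 ⇒ t = −τ ln(1 − 0.35) = τ × 0.431.
t = 1.57×10^7 s = 182 days.

182 days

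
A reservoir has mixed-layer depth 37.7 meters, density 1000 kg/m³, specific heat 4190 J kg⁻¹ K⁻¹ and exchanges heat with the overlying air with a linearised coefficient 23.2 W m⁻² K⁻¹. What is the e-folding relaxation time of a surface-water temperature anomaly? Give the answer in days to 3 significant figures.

78.8 days

Areal heat capacity C = ρ c_p D = 1000 × 4190 × 37.7 = 1.58×10^8 J/(m²·K).
Relaxation time τ = C / λ = 1.58×10^8 / 23.2 = 6.81×10^6 s.
In days: 6.81×10^6 s / (86400 s/day) = 78.8 days.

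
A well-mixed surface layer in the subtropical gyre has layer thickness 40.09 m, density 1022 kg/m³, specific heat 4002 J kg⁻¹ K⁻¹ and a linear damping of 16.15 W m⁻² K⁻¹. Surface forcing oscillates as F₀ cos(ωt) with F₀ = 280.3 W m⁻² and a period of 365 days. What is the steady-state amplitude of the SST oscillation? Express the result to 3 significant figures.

7.69 K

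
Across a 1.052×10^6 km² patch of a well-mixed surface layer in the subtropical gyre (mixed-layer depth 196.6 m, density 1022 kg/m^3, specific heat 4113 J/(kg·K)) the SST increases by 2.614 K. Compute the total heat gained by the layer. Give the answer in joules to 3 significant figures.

2.27×10^21 J

Areal heat capacity C = ρ c_p D = 1022 × 4113 × 196.6 = 8.26×10^8 J/(m²·K).
Heat per unit area: q = C ΔT = 8.26×10^8 × 2.614 = 2.16×10^9 J/m².
Total heat: Q = q × A = 2.16×10^9 × (1.052×10^6 × 10⁶ m²) = 2.27×10^21 J.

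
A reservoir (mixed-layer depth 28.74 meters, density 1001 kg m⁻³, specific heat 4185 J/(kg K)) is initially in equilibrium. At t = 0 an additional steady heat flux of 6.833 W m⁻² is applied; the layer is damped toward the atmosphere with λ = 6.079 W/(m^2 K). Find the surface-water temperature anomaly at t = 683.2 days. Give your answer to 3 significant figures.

1.07 K

Areal heat capacity C = ρ c_p D = 1001 × 4185 × 28.74 = 1.20×10^8 J/(m^2 K).
τ = C / λ = 1.20×10^8 / 6.079 = 1.98×10^7 s.
Equilibrium anomaly ΔT_eq = F / λ = 6.833 / 6.079 = 1.12 K.
t = 683.2 days = 5.90×10^7 s, so t/τ = 2.98.
ΔT(t) = ΔT_eq (1 − e^(−t/τ)) = 1.12 × (1 − e^−2.98) = 1.07 K.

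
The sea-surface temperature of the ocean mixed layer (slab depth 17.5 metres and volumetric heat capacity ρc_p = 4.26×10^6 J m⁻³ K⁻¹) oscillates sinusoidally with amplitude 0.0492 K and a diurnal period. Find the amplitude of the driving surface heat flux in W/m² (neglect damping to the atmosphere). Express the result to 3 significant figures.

Areal heat capacity C = ρc_p × D = 4.26×10^6 × 17.5 = 7.46×10^7 J/(m²·K).
ω = 2π / 86400 s = 7.27×10^-5 s⁻¹.
Cω = 7.46×10^7 × 7.27×10^-5 = 5420 W/(m²·K).
F₀ = A × Cω = 0.0492 × 5420 = 267 W/m².

267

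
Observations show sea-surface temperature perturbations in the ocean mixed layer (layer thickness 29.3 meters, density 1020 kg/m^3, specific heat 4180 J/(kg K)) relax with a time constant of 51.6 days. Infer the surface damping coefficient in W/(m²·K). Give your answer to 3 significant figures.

28.0

Areal heat capacity C = ρ c_p D = 1020 × 4180 × 29.3 = 1.25×10^8 J m⁻² K⁻¹.
τ = 51.6 days = 4.46×10^6 s.
λ = C / τ = 1.25×10^8 / 4.46×10^6 = 28.0 W/(m²·K).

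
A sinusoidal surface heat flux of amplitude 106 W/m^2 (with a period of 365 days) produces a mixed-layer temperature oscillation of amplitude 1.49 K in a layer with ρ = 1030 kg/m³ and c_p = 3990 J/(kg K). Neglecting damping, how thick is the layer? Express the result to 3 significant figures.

86.9 m

ω = 2π / 3.15×10^7 s = 1.99×10^-7 s⁻¹.
Required C = F₀ / (A ω) = 106 / (1.49 × 1.99×10^-7) = 3.57×10^8 J/(m²·K).
D = C / (ρ c_p) = 3.57×10^8 / (1030 × 3990) = 86.9 m.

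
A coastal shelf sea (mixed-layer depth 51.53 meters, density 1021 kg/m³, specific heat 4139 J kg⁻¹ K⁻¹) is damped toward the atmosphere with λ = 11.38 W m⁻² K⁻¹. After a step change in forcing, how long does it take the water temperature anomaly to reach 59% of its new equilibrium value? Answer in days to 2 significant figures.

200 days

Areal heat capacity C = ρ c_p D = 1021 × 4139 × 51.53 = 2.18×10^8 J/(m²·K).
τ = C / λ = 2.18×10^8 / 11.38 = 1.91×10^7 s.
Fraction reached: 1 − e^(−t/τ) = 0.59 ⇒ t = −τ ln(1 − 0.59) = τ × 0.892.
t = 1.71×10^7 s = 197 days.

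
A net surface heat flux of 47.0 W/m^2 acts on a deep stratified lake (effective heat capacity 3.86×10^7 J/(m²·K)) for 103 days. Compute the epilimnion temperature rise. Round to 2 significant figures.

11 K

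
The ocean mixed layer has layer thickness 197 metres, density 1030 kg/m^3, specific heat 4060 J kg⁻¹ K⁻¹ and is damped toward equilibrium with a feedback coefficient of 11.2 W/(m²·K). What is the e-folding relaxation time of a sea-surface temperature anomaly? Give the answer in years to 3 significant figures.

2.33 years

Areal heat capacity C = ρ c_p D = 1030 × 4060 × 197 = 8.24×10^8 J/(m²·K).
Relaxation time τ = C / λ = 8.24×10^8 / 11.2 = 7.36×10^7 s.
In years: 7.36×10^7 s / (3.156×10^7 s/year) = 2.33 years.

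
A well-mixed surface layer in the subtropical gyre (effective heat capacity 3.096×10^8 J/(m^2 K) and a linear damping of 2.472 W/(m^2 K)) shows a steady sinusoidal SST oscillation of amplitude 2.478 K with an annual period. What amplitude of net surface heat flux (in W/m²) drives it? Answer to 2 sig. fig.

150

Areal heat capacity C = 3.096×10^8 J/(m^2 K) (given).
ω = 2π / 3.15×10^7 s = 1.99×10^-7 s⁻¹.
√((Cω)² + λ²) = √((61.7)² + 2.472²) = 61.7 W/(m²·K).
F₀ = A × √((Cω)²+λ²) = 2.478 × 61.7 = 153 W/m².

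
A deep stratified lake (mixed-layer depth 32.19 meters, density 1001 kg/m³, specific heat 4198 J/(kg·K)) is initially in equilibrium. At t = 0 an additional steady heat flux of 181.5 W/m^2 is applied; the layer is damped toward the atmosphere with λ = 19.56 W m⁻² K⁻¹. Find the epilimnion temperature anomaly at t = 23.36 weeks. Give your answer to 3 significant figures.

8.08 K

Areal heat capacity C = ρ c_p D = 1001 × 4198 × 32.19 = 1.35×10^8 J/(m²·K).
τ = C / λ = 1.35×10^8 / 19.56 = 6.92×10^6 s.
Equilibrium anomaly ΔT_eq = F / λ = 181.5 / 19.56 = 9.28 K.
t = 23.36 weeks = 1.41×10^7 s, so t/τ = 2.04.
ΔT(t) = ΔT_eq (1 − e^(−t/τ)) = 9.28 × (1 − e^−2.04) = 8.08 K.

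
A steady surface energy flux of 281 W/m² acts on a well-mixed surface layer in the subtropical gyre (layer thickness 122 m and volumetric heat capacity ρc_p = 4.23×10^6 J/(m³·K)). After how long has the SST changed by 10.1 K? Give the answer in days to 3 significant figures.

215 days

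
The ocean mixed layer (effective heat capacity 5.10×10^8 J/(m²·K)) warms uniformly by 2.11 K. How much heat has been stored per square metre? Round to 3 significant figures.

Areal heat capacity C = 5.10×10^8 J/(m²·K) (given).
ΔQ = C ΔT = 5.10×10^8 × 2.11 = 1.08×10^9 J/m².

1.08×10^9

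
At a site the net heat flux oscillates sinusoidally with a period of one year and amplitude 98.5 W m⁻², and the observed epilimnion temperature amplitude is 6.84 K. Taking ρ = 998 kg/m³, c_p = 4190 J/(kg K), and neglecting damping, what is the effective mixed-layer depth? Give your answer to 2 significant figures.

17 m

ω = 2π / 3.15×10^7 s = 1.99×10^-7 s⁻¹.
Required C = F₀ / (A ω) = 98.5 / (6.84 × 1.99×10^-7) = 7.23×10^7 J/(m²·K).
D = C / (ρ c_p) = 7.23×10^7 / (998 × 4190) = 17.3 m.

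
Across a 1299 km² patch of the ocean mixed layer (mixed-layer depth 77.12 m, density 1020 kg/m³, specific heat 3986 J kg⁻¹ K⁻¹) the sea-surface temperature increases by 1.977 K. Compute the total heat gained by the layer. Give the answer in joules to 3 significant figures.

8.05×10^17 J

Areal heat capacity C = ρ c_p D = 1020 × 3986 × 77.12 = 3.14×10^8 J m⁻² K⁻¹.
Heat per unit area: q = C ΔT = 3.14×10^8 × 1.977 = 6.20×10^8 J/m².
Total heat: Q = q × A = 6.20×10^8 × (1299 × 10⁶ m²) = 8.05×10^17 J.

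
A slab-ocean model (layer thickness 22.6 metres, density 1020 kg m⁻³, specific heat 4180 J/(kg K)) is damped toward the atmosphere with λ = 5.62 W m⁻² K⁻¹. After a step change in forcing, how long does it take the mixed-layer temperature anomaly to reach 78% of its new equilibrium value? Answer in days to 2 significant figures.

300 days

Areal heat capacity C = ρ c_p D = 1020 × 4180 × 22.6 = 9.64×10^7 J/(m^2 K).
τ = C / λ = 9.64×10^7 / 5.62 = 1.71×10^7 s.
Fraction reached: 1 − e^(−t/τ) = 0.78 ⇒ t = −τ ln(1 − 0.78) = τ × 1.51.
t = 2.60×10^7 s = 300 days.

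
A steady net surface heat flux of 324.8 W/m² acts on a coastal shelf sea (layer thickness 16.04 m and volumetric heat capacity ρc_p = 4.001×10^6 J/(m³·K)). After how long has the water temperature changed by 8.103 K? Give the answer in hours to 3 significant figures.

445 hours

Areal heat capacity C = ρc_p × D = 4.001×10^6 × 16.04 = 6.42×10^7 J/(m^2 K).
Time required: Δt = C ΔT / F = 6.42×10^7 × 8.103 / 324.8 = 1.60×10^6 s.
In hours: 1.60×10^6 s / (3600 s/hour) = 445 hours.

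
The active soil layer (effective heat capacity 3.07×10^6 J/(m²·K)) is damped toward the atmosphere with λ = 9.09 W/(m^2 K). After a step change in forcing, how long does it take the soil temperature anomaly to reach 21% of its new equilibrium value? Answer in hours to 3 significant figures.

Areal heat capacity C = 3.07×10^6 J/(m²·K) (given).
τ = C / λ = 3.07×10^6 / 9.09 = 3.38×10^5 s.
Fraction reached: 1 − e^(−t/τ) = 0.21 ⇒ t = −τ ln(1 − 0.21) = τ × 0.236.
t = 79600 s = 22.1 hours.

22.1 hours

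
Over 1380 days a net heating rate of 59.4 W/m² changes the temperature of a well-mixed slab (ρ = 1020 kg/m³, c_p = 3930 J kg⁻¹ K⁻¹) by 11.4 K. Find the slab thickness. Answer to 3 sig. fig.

Heat input Q = F Δt = 59.4 × 1.19×10^8 s = 7.08×10^9 J/m².
Required areal heat capacity C = Q / ΔT = 6.21×10^8 J/(m²·K).
Depth D = C / (ρ c_p) = 6.21×10^8 / (1020 × 3930) = 155 m.

155 m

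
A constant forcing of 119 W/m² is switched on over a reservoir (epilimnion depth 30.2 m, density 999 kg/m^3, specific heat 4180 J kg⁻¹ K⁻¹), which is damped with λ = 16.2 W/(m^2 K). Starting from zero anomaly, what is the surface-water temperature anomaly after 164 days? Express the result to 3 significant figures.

6.16 K

Areal heat capacity C = ρ c_p D = 999 × 4180 × 30.2 = 1.26×10^8 J/(m^2 K).
τ = C / λ = 1.26×10^8 / 16.2 = 7.78×10^6 s.
Equilibrium anomaly ΔT_eq = F / λ = 119 / 16.2 = 7.35 K.
t = 164 days = 1.42×10^7 s, so t/τ = 1.82.
ΔT(t) = ΔT_eq (1 − e^(−t/τ)) = 7.35 × (1 − e^−1.82) = 6.16 K.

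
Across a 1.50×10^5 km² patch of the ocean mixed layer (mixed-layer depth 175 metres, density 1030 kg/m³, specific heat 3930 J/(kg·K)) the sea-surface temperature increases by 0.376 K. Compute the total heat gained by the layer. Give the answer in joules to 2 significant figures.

Areal heat capacity C = ρ c_p D = 1030 × 3930 × 175 = 7.08×10^8 J m⁻² K⁻¹.
Heat per unit area: q = C ΔT = 7.08×10^8 × 0.376 = 2.66×10^8 J/m².
Total heat: Q = q × A = 2.66×10^8 × (1.50×10^5 × 10⁶ m²) = 4.00×10^19 J.

4.0×10^19 J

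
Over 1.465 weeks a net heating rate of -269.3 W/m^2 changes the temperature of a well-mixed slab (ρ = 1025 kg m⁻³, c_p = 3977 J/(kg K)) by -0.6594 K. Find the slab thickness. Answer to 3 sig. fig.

Heat input Q = F Δt = -269.3 × 8.86×10^5 s = -2.39×10^8 J/m².
Required areal heat capacity C = Q / ΔT = 3.62×10^8 J/(m²·K).
Depth D = C / (ρ c_p) = 3.62×10^8 / (1025 × 3977) = 88.8 m.

88.8 m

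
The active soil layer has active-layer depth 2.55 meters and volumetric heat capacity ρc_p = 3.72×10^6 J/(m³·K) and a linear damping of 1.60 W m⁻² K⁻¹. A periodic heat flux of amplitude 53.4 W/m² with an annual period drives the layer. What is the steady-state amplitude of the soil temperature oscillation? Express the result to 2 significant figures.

22 K

Areal heat capacity C = ρc_p × D = 3.72×10^6 × 2.55 = 9.49×10^6 J/(m²·K).
Angular frequency ω = 2π / T = 2π / 3.15×10^7 s = 1.99×10^-7 s⁻¹.
√((Cω)² + λ²) = √((1.89)² + 1.60²) = 2.48 W/(m²·K).
Amplitude A = F₀ / √((Cω)²+λ²) = 53.4 / 2.48 = 21.6 K.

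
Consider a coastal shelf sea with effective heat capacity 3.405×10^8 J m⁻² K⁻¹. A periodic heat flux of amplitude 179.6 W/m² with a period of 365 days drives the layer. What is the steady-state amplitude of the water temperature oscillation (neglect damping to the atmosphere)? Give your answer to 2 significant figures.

2.6 K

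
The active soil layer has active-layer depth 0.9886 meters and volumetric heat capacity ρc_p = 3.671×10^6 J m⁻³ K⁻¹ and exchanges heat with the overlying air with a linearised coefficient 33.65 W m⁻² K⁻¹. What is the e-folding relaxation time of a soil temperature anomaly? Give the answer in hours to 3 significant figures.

30.0 hours

Areal heat capacity C = ρc_p × D = 3.671×10^6 × 0.9886 = 3.63×10^6 J m⁻² K⁻¹.
Relaxation time τ = C / λ = 3.63×10^6 / 33.65 = 1.08×10^5 s.
In hours: 1.08×10^5 s / (3600 s/hour) = 30.0 hours.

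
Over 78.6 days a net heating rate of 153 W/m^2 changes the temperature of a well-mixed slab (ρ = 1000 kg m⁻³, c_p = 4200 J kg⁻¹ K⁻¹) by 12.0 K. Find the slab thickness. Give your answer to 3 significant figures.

Heat input Q = F Δt = 153 × 6.79×10^6 s = 1.04×10^9 J/m².
Required areal heat capacity C = Q / ΔT = 8.66×10^7 J/(m²·K).
Depth D = C / (ρ c_p) = 8.66×10^7 / (1000 × 4200) = 20.6 m.

20.6 m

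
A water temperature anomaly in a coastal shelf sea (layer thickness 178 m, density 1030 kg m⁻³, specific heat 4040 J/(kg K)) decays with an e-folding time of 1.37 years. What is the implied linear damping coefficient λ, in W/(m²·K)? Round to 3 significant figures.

Areal heat capacity C = ρ c_p D = 1030 × 4040 × 178 = 7.41×10^8 J m⁻² K⁻¹.
τ = 1.37 years = 4.32×10^7 s.
λ = C / τ = 7.41×10^8 / 4.32×10^7 = 17.1 W/(m²·K).

17.1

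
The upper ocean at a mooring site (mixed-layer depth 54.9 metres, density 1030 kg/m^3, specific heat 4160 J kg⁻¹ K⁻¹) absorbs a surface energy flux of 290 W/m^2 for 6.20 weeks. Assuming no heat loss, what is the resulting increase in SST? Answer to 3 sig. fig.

Areal heat capacity C = ρ c_p D = 1030 × 4160 × 54.9 = 2.35×10^8 J m⁻² K⁻¹.
Net heat input Q = F Δt = 290 × (6.20 weeks × 6.048×10^5 s/week) = 1.09×10^9 J/m².
ΔT = Q / C = 1.09×10^9 / 2.35×10^8 = 4.62 K.

4.62 K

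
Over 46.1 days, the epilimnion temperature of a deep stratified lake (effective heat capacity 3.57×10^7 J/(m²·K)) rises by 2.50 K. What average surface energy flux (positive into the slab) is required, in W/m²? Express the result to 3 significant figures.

Areal heat capacity C = 3.57×10^7 J/(m²·K) (given).
Required heat per unit area: Q = C ΔT = 3.57×10^7 × 2.50 = 8.93×10^7 J/m².
Flux F = Q / Δt = 8.93×10^7 / 3.98×10^6 s = 22.4 W/m².

22.4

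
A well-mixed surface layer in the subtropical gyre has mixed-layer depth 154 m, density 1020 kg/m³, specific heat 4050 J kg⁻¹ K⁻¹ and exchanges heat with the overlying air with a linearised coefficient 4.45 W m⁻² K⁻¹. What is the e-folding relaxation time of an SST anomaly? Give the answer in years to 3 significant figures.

Areal heat capacity C = ρ c_p D = 1020 × 4050 × 154 = 6.36×10^8 J/(m²·K).
Relaxation time τ = C / λ = 6.36×10^8 / 4.45 = 1.43×10^8 s.
In years: 1.43×10^8 s / (3.156×10^7 s/year) = 4.53 years.

4.53 years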